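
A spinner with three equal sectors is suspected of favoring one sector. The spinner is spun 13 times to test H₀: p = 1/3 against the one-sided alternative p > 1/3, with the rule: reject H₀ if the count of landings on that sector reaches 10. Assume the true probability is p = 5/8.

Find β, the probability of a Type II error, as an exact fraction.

Under the alternative p = 5/8, K ~ Binomial(13, 5/8); β is the probability the test does not reject, P(K < 10).
Equivalently, β = 1 − P(K ≥ 10) = 107331531597/137438953472.

107331531597/137438953472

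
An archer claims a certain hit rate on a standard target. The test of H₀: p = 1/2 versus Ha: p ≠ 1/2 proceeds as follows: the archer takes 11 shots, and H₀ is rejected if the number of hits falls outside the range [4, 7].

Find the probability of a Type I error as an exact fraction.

29/128

Under H₀, K ~ Binomial(11, 1/2); α is the probability of landing in either tail, P(K ≤ 3) + P(K ≥ 8).
The two tails are symmetric, so α = 2·(1 + 11 + 55 + 165)/2^11 = 464/2048 = 29/128.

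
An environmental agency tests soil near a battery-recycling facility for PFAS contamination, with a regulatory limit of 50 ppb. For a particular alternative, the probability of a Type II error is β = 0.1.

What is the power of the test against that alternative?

0.9

Power = 1 − β = 1 − 0.1 = 0.9.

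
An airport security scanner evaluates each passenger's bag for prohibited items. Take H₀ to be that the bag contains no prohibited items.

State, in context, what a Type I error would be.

A Type I error is rejecting H₀ when H₀ is true.
Here that means flagging the bag for a manual search when actually the bag contains no prohibited items.

A Type I error would mean concluding that the bag contains a prohibited item when in fact the bag contains no prohibited items.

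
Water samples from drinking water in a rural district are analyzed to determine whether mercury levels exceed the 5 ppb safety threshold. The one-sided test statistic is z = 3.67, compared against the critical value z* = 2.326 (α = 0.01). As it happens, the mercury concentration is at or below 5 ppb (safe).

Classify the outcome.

Type I error

The conventional null hypothesis is that the mercury concentration is at or below 5 ppb (safe).
Since z = 3.67 > z* = 2.326, H₀ is rejected.
H₀ is true (actually the mercury concentration is at or below 5 ppb (safe)).
Rejecting a true H₀ is a Type I error.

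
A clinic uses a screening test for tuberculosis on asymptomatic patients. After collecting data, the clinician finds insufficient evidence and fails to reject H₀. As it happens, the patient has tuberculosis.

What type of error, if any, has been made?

The conventional null hypothesis here is that the patient does not have tuberculosis.
H₀ was not rejected, but H₀ is actually false.
Failing to reject a false null hypothesis is a Type II error (false negative).

Type II error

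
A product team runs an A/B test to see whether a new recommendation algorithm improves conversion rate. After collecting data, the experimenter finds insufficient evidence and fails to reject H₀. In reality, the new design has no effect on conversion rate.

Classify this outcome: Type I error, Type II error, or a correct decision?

The conventional null hypothesis here is that the new design has no effect on conversion rate.
The test retained a true H₀ — the decision matches the true state.

Neither — the decision is correct.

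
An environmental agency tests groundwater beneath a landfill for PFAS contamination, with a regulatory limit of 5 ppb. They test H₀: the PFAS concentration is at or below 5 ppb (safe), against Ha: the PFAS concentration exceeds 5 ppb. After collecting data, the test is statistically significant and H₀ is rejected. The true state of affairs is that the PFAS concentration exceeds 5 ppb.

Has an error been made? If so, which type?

Neither — the decision is correct.

The test rejected a false H₀ — the decision matches the true state.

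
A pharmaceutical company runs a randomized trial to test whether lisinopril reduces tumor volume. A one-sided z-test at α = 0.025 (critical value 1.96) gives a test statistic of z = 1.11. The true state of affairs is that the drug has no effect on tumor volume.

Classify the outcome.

Neither — the decision is correct.

The conventional null hypothesis is that the drug has no effect on tumor volume.
Since z = 1.11 ≤ z* = 1.96, H₀ is not rejected.
H₀ is true (actually the drug has no effect on tumor volume).
The decision matches the true state — no error.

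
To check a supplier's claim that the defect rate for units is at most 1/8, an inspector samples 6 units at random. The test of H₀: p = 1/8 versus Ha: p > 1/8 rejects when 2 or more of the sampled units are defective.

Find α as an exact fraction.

43653/262144

The significance level is the probability, assuming p = 1/8, of seeing 2 or more defectives in 6 draws.
α = 1 − P(K ≤ 1) = 1 − 218491/262144 = 43653/262144.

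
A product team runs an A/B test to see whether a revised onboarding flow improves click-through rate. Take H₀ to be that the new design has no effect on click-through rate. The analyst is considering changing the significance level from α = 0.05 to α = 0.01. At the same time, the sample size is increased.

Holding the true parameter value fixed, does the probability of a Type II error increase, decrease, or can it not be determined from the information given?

Cannot be determined from the information given.

The first change alone would make β increase; the second alone would make β decrease. Which effect dominates depends on the magnitudes, which are not given.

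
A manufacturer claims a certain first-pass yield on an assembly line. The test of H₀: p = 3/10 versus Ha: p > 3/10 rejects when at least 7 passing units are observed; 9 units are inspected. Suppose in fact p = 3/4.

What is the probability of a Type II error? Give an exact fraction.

β = P(fail to reject H₀ | Ha true) = P(Y ≤ 6 | p = 3/4), Y ~ Binomial(9, 3/4).
Summing C(9,j)·(3/4)^j·(1/4)^{9-j} for j = 0..6 gives 13085/32768.

13085/32768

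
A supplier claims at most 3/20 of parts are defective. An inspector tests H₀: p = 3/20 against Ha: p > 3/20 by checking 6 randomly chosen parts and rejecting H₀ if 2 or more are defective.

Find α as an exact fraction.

α = P(reject H₀ | H₀ true) = P(X ≥ 2 | p = 3/20), X ~ Binomial(6, 3/20).
α = 1 − P(X ≤ 1) = 1 − 9938999/12800000 = 2861001/12800000.

2861001/12800000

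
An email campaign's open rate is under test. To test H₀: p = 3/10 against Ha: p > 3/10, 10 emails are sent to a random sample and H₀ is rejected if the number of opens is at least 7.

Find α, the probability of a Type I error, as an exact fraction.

6620049/625000000

α = P(reject H₀ | H₀ true) = P(Y ≥ 7 | p = 3/10), with Y ~ Binomial(10, 3/10).
Adding the binomial terms for j = 7 through 10 with p = 3/10 yields 6620049/625000000.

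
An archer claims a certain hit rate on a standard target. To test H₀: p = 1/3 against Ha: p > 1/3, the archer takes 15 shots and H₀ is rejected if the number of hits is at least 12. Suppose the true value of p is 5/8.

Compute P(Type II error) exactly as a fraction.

Under the alternative p = 5/8, S ~ Binomial(15, 5/8); β is the probability the test does not reject, P(S < 12).
Equivalently, β = 1 − P(S ≥ 12) = 7681591069083/8796093022208.

7681591069083/8796093022208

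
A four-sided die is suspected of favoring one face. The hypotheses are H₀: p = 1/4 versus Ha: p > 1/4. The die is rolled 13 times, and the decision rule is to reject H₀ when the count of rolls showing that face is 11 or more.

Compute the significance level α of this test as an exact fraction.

371/33554432

The Type I error probability is α = P(X ≥ 11) computed under H₀, where X ~ Binomial(13, 1/4).
Summing C(13,j)(1/4)^j(3/4)^{13−j} for j = 11,…,13 gives 371/33554432.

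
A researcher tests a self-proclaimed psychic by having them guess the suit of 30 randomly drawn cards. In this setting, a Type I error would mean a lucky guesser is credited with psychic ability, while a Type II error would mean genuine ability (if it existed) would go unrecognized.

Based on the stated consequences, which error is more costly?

The Type I consequence (a lucky guesser is credited with psychic ability) is more severe than the Type II consequence (genuine ability (if it existed) would go unrecognized).

Type I error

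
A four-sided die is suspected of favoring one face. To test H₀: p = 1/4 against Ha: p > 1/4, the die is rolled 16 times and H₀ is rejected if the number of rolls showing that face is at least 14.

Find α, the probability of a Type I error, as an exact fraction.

The Type I error probability is α = P(K ≥ 14) computed under H₀, where K ~ Binomial(16, 1/4).
P(K ≥ 14) = Σ_{j=14}^{16} C(16,j)·(1/4)^j·(3/4)^{16-j} = 1129/4294967296.

1129/4294967296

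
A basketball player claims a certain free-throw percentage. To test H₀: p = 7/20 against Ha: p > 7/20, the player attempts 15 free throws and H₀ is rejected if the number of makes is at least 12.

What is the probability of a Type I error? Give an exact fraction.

α = P(reject H₀ | H₀ true) = P(Y ≥ 12 | p = 7/20), with Y ~ Binomial(15, 7/20).
P(Y ≥ 12) = Σ_{j=12}^{15} C(15,j)·(7/20)^j·(13/20)^{15-j} = 3923132920389837/8192000000000000000.

3923132920389837/8192000000000000000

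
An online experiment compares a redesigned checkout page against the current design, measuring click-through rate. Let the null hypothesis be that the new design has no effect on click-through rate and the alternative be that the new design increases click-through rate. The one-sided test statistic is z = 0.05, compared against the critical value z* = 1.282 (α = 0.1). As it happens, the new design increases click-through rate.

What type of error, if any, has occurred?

Type II error

Since z = 0.05 ≤ z* = 1.282, H₀ is not rejected.
H₀ is false (actually the new design increases click-through rate).
Failing to reject a false H₀ is a Type II error.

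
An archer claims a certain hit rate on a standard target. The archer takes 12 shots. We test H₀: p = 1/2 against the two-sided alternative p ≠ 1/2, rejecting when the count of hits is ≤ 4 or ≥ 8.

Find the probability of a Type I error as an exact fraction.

397/1024

Under H₀, K ~ Binomial(12, 1/2); α is the probability of landing in either tail, P(K ≤ 4) + P(K ≥ 8).
By symmetry, α = 2·P(K ≤ 4) = 2·(1 + 12 + 66 + 220 + 495)/4096 = 1588/4096 = 397/1024.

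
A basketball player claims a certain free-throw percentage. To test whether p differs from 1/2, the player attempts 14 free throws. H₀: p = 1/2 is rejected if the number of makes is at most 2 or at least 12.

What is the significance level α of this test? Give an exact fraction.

53/4096

Under H₀, Y ~ Binomial(14, 1/2); α is the probability of landing in either tail, P(Y ≤ 2) + P(Y ≥ 12).
The two tails are symmetric, so α = 2·(1 + 14 + 91)/2^14 = 212/16384 = 53/4096.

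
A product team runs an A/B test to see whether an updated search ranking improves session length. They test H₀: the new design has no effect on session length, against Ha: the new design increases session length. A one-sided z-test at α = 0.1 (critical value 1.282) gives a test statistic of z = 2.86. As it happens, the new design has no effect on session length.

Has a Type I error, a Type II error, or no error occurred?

Type I error

Since z = 2.86 > z* = 1.282, H₀ is rejected.
H₀ is true (actually the new design has no effect on session length).
Rejecting a true H₀ is a Type I error.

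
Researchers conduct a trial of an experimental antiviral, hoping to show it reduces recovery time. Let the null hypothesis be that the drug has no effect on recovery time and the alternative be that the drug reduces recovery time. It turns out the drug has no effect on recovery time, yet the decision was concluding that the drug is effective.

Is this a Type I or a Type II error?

Type I error

'Concluding that the drug is effective' corresponds to rejecting H₀.
H₀ was rejected but H₀ is true — a Type I error (false positive).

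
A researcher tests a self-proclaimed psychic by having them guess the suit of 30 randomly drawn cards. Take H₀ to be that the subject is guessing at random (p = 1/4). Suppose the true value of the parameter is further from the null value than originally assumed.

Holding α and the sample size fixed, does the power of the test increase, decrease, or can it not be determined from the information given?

It increases.

The further the true parameter sits from the null value, the more of the Ha sampling distribution falls in the rejection region.
Since power = 1 − β and β decreases, power increases.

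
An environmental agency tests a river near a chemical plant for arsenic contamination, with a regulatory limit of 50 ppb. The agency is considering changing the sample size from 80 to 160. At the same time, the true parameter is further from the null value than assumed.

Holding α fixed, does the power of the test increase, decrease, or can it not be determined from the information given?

Increasing n separates the H₀ and Ha sampling distributions, so under Ha fewer outcomes land in the acceptance region. The further the true parameter sits from the null value, the more of the Ha sampling distribution falls in the rejection region. Both changes push β in the same direction.
Since power = 1 − β and β decreases, power increases.

It increases.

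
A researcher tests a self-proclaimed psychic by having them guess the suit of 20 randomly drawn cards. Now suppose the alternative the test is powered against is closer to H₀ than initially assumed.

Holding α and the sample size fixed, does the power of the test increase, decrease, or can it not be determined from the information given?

It decreases.

A smaller true effect puts the Ha sampling distribution closer to H₀, so more of it falls in the non-rejection region.
Since power = 1 − β and β increases, power decreases.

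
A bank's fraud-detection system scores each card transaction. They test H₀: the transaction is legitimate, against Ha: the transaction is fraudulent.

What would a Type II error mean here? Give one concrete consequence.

A Type II error is failing to reject H₀ when H₀ is false.
Here that means approving the transaction when actually the transaction is fraudulent.

A Type II error would mean concluding that the transaction is legitimate (or at least failing to establish that the transaction is fraudulent) when in fact the transaction is fraudulent. Consequence: a fraudulent charge goes through and the bank absorbs the loss.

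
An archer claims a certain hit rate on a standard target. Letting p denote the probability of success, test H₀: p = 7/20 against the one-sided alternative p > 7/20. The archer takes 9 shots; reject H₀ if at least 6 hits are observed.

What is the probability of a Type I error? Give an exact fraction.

The Type I error probability is α = P(Y ≥ 6) computed under H₀, where Y ~ Binomial(9, 7/20).
Summing C(9,j)(7/20)^j(13/20)^{9−j} for j = 6,…,9 gives 6859289647/128000000000.

6859289647/128000000000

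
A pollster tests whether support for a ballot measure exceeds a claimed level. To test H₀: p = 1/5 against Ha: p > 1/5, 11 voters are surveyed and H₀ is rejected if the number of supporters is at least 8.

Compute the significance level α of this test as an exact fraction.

Under H₀, Y ~ Binomial(11, 1/5), and α = P(Y ≥ 8).
Adding the binomial terms for j = 8 through 11 with p = 1/5 yields 2297/9765625.

2297/9765625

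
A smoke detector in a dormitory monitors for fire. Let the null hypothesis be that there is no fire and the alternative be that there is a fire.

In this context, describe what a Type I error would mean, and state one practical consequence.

A Type I error would mean concluding that there is a fire when in fact there is no fire. Consequence: the building is evacuated for a false alarm, disrupting work.

A Type I error is rejecting H₀ when H₀ is true.
Here that means sounding the alarm and evacuating the building when actually there is no fire.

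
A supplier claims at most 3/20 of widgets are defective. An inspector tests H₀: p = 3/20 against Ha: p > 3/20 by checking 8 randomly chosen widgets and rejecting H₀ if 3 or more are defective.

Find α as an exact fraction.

2693447019/25600000000

α = P(reject H₀ | H₀ true) = P(S ≥ 3 | p = 3/20), S ~ Binomial(8, 3/20).
Via the complement, α = 1 − Σ_{j=0}^{2} C(8,j)(3/20)^j(17/20)^{8-j} = 2693447019/25600000000.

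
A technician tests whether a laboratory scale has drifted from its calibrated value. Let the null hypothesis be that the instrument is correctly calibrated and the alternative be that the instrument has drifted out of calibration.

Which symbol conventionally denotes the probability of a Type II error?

P(Type II error) = P(fail to reject H₀ | H₀ false) = β.

β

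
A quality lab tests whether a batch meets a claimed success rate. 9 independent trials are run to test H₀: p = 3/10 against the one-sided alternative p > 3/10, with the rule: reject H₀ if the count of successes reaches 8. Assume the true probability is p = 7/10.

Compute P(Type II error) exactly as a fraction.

β = P(fail to reject H₀ | Ha true) = P(S ≤ 7 | p = 7/10), S ~ Binomial(9, 7/10).
Adding the binomial probabilities P(S=0)+…+P(S=7) at p = 7/10 gives 401998383/500000000.

401998383/500000000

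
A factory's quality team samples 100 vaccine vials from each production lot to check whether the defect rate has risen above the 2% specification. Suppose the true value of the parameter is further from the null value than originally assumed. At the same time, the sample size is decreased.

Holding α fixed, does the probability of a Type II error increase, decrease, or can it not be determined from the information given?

Cannot be determined from the information given.

The first change alone would make β decrease; the second alone would make β increase. Which effect dominates depends on the magnitudes, which are not given.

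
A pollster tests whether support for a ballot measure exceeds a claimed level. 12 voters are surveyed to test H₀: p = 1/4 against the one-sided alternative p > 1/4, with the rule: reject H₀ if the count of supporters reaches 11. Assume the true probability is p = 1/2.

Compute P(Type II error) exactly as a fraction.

Under the alternative p = 1/2, X ~ Binomial(12, 1/2); β is the probability the test does not reject, P(X < 11).
Equivalently, β = 1 − P(X ≥ 11) = 4083/4096.

4083/4096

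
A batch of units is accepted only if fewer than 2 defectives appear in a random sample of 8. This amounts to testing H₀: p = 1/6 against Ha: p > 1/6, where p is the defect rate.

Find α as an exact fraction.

α = P(reject H₀ | H₀ true) = P(X ≥ 2 | p = 1/6), X ~ Binomial(8, 1/6).
Via the complement, α = 1 − Σ_{j=0}^{1} C(8,j)(1/6)^j(5/6)^{8-j} = 663991/1679616.

663991/1679616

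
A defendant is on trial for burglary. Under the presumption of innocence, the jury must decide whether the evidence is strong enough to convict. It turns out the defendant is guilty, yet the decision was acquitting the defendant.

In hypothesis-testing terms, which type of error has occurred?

Type II error

The null hypothesis here is that the defendant is innocent.
'Acquitting the defendant' corresponds to failing to reject H₀.
H₀ was not rejected but H₀ is false — a Type II error (false negative).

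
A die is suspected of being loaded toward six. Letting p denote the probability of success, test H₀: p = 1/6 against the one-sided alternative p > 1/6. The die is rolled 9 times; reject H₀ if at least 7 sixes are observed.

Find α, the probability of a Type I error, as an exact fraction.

473/5038848

α = P(reject H₀ | H₀ true) = P(X ≥ 7 | p = 1/6), with X ~ Binomial(9, 1/6).
P(X ≥ 7) = Σ_{j=7}^{9} C(9,j)·(1/6)^j·(5/6)^{9-j} = 473/5038848.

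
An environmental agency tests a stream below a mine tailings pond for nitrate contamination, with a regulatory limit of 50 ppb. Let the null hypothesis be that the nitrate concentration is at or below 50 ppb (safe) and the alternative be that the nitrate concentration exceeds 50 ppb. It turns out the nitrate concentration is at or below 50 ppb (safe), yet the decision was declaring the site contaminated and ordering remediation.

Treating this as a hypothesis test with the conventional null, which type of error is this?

'Declaring the site contaminated and ordering remediation' corresponds to rejecting H₀.
H₀ was rejected but H₀ is true — a Type I error (false positive).

Type I error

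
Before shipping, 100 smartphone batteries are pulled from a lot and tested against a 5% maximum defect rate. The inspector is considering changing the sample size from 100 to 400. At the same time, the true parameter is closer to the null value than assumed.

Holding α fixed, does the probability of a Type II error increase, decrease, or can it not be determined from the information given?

The first change alone would make β decrease; the second alone would make β increase. Which effect dominates depends on the magnitudes, which are not given.

Cannot be determined from the information given.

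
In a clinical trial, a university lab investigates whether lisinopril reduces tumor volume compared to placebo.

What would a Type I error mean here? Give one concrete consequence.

A Type I error would mean concluding that the drug reduces tumor volume when in fact the drug has no effect on tumor volume. Consequence: patients are switched from working treatments to one that does nothing.

With the conventional null hypothesis that the drug has no effect on tumor volume:
A Type I error is rejecting H₀ when H₀ is true.
Here that means concluding that the drug is effective when actually the drug has no effect on tumor volume.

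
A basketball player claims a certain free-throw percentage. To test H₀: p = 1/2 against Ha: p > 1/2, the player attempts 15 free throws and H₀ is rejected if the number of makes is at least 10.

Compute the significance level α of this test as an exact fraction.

309/2048

The Type I error probability is α = P(K ≥ 10) computed under H₀, where K ~ Binomial(15, 1/2).
That's C(15,10) + C(15,11) + C(15,12) + C(15,13) + C(15,14) + C(15,15) over 2^15, i.e. (3003 + 1365 + 455 + 105 + 15 + 1)/32768 = 4944/32768 = 309/2048.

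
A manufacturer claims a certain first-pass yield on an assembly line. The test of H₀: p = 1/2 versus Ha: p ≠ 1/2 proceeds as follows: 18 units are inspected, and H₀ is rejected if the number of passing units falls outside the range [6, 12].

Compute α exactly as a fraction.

1577/16384

α = P(Y ≤ 5 or Y ≥ 13 | p = 1/2), Y ~ Binomial(18, 1/2).
By symmetry, α = 2·P(Y ≤ 5) = 2·(1 + 18 + 153 + 816 + 3060 + 8568)/262144 = 25232/262144 = 1577/16384.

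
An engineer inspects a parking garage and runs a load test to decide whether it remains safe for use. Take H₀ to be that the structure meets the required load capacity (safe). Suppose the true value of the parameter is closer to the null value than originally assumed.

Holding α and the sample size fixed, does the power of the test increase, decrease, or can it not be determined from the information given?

A smaller departure from H₀ means the test statistic under Ha is distributed closer to where it would be under H₀; rejection becomes less likely.
Since power = 1 − β and β increases, power decreases.

It decreases.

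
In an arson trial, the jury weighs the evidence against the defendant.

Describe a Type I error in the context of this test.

With the conventional null hypothesis that the defendant is innocent:
A Type I error is rejecting H₀ when H₀ is true.
Here that means convicting the defendant when actually the defendant is innocent.

A Type I error would mean concluding that the defendant is guilty when in fact the defendant is innocent.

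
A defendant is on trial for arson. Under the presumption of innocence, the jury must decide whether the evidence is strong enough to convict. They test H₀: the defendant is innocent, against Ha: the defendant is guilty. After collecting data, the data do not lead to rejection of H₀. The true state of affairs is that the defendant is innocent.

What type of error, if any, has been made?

No error (correct decision).

The test retained a true H₀ — the decision matches the true state.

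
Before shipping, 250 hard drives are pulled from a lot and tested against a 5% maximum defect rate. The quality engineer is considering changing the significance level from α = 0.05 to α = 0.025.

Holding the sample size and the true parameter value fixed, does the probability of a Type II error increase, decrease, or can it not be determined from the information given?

Lowering α raises the bar for rejection; under Ha, the test now fails to reject on outcomes it previously would have rejected.

It increases.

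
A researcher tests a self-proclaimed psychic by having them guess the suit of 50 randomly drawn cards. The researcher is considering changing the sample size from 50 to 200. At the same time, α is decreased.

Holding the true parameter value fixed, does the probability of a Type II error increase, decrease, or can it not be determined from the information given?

Cannot be determined from the information given.

The first change alone would make β decrease; the second alone would make β increase. Which effect dominates depends on the magnitudes, which are not given.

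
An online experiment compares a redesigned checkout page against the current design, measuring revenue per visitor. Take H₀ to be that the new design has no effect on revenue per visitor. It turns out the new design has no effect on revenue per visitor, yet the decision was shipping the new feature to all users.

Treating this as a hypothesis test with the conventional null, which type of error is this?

Type I error

'Shipping the new feature to all users' corresponds to rejecting H₀.
H₀ was rejected but H₀ is true — a Type I error (false positive).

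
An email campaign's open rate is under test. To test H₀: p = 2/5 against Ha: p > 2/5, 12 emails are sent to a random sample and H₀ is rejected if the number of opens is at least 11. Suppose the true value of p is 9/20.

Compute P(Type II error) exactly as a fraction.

Under the alternative p = 9/20, X ~ Binomial(12, 9/20); β is the probability the test does not reject, P(X < 11).
Equivalently, β = 1 − P(X ≥ 11) = 4091575270595131/4096000000000000.

4091575270595131/4096000000000000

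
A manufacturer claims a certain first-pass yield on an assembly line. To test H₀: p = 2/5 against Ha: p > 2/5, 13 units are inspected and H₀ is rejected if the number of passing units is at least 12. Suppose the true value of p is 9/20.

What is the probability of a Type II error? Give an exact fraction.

β = P(fail to reject H₀ | Ha true) = P(S ≤ 11 | p = 9/20), S ~ Binomial(13, 9/20).
Adding the binomial probabilities P(S=0)+…+P(S=11) at p = 9/20 gives 10234633838806861/10240000000000000.

10234633838806861/10240000000000000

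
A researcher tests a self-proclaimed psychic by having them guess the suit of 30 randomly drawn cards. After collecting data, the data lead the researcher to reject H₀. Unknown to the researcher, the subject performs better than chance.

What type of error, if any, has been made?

No error — this is a correct decision.

The conventional null hypothesis here is that the subject is guessing at random (p = 1/4).
The test rejected a false H₀ — the decision matches the true state.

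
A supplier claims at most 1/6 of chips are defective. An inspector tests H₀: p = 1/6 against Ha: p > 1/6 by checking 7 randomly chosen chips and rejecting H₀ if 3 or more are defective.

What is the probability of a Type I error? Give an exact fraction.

α = P(reject H₀ | H₀ true) = P(K ≥ 3 | p = 1/6), K ~ Binomial(7, 1/6).
α = 1 − P(K ≤ 2) = 1 − 3125/3456 = 331/3456.

331/3456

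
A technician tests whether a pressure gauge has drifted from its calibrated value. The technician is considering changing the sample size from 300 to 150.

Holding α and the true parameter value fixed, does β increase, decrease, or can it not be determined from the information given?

It increases.

A smaller sample increases the standard error, so the sampling distributions under H₀ and Ha overlap more.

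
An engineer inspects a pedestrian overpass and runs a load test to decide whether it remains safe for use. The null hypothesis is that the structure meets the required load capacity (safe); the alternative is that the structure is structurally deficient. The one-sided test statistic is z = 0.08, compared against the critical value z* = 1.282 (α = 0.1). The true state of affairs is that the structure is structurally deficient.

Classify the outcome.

Type II error

Since z = 0.08 ≤ z* = 1.282, H₀ is not rejected.
H₀ is false (actually the structure is structurally deficient).
Failing to reject a false H₀ is a Type II error.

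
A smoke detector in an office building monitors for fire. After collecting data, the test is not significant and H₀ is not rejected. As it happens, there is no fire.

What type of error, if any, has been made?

No error (correct decision).

The conventional null hypothesis here is that there is no fire.
The test retained a true H₀ — the decision matches the true state.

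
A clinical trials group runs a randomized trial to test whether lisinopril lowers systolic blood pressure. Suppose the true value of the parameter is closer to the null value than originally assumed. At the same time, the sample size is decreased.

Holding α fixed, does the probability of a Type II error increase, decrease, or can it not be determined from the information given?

It increases.

A smaller departure from H₀ means the test statistic under Ha is distributed closer to where it would be under H₀; rejection becomes less likely. Reducing n widens both sampling distributions, so the test has less ability to distinguish Ha from H₀. Both changes push β in the same direction.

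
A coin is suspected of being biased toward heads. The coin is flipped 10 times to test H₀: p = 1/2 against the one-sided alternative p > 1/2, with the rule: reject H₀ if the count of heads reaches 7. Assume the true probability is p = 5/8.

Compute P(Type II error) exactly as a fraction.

Under the alternative p = 5/8, K ~ Binomial(10, 5/8); β is the probability the test does not reject, P(K < 7).
Adding the binomial probabilities P(K=0)+…+P(K=6) at p = 5/8 gives 148513581/268435456.

148513581/268435456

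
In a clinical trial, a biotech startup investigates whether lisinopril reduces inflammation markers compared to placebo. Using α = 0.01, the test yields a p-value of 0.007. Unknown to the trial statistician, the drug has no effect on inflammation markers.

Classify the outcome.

Type I error

The conventional null hypothesis is that the drug has no effect on inflammation markers.
Since p = 0.007 < α = 0.01, H₀ is rejected.
H₀ is true (actually the drug has no effect on inflammation markers).
Rejecting a true H₀ is a Type I error.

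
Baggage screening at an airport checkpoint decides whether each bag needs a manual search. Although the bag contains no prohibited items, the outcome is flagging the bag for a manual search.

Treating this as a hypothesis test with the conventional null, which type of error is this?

Type I error

The null hypothesis here is that the bag contains no prohibited items.
'Flagging the bag for a manual search' corresponds to rejecting H₀.
H₀ was rejected but H₀ is true — a Type I error (false positive).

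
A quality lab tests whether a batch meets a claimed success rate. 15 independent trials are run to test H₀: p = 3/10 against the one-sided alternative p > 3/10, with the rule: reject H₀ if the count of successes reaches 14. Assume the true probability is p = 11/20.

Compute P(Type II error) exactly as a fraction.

16356278262148423407/16384000000000000000

Under the alternative p = 11/20, X ~ Binomial(15, 11/20); β is the probability the test does not reject, P(X < 14).
Summing C(15,j)·(11/20)^j·(9/20)^{15-j} for j = 0..13 gives 16356278262148423407/16384000000000000000.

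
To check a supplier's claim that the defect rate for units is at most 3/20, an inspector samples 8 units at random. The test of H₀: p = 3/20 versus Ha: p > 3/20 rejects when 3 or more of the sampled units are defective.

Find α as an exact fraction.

α = P(reject H₀ | H₀ true) = P(X ≥ 3 | p = 3/20), X ~ Binomial(8, 3/20).
Via the complement, α = 1 − Σ_{j=0}^{2} C(8,j)(3/20)^j(17/20)^{8-j} = 2693447019/25600000000.

2693447019/25600000000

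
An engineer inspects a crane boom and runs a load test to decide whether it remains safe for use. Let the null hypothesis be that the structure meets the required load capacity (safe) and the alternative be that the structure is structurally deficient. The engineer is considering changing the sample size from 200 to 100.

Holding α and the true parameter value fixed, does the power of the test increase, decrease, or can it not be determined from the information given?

It decreases.

A smaller sample increases the standard error, so the sampling distributions under H₀ and Ha overlap more.
Since power = 1 − β and β increases, power decreases.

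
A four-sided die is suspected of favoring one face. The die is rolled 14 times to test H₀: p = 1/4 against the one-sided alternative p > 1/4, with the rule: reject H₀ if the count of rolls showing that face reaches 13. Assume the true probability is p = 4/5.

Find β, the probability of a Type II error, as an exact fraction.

4895556073/6103515625

β = P(fail to reject H₀ | Ha true) = P(Y ≤ 12 | p = 4/5), Y ~ Binomial(14, 4/5).
Equivalently, β = 1 − P(Y ≥ 13) = 4895556073/6103515625.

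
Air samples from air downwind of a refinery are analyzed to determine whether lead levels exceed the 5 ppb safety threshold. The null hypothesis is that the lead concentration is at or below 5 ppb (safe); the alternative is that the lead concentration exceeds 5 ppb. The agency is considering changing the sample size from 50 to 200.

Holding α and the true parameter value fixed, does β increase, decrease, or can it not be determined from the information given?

More data shrinks sampling variability; the test statistic under Ha concentrates further from the null value, making rejection more likely.

It decreases.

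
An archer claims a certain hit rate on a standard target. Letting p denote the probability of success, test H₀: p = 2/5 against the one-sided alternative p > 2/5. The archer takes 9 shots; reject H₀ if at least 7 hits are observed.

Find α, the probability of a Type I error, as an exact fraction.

48896/1953125

Under H₀, S ~ Binomial(9, 2/5), and α = P(S ≥ 7).
Adding the binomial terms for j = 7 through 9 with p = 2/5 yields 48896/1953125.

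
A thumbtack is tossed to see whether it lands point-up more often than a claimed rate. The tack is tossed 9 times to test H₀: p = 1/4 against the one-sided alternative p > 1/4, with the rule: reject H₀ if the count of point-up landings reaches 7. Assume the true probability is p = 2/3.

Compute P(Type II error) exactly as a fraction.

12259/19683

β = P(fail to reject H₀ | Ha true) = P(S ≤ 6 | p = 2/3), S ~ Binomial(9, 2/3).
Summing C(9,j)·(2/3)^j·(1/3)^{9-j} for j = 0..6 gives 12259/19683.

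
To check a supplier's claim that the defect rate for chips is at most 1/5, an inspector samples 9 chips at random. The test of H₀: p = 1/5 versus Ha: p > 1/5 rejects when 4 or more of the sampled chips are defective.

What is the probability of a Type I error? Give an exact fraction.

167269/1953125

The significance level is the probability, assuming p = 1/5, of seeing 4 or more defectives in 9 draws.
α = 1 − P(X ≤ 3) = 1 − 1785856/1953125 = 167269/1953125.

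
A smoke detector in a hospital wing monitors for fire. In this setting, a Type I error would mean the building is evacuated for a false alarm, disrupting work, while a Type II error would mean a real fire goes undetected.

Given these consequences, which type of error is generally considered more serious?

The Type II consequence (a real fire goes undetected) is more severe than the Type I consequence (the building is evacuated for a false alarm, disrupting work).

Type II error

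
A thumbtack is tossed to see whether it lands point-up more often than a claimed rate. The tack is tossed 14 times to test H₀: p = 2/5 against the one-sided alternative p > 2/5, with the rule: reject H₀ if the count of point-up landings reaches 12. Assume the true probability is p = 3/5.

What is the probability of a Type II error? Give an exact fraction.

5860647088/6103515625

A Type II error is failing to reject when Ha holds: with p = 3/5, β = P(K ≤ 11).
Equivalently, β = 1 − P(K ≥ 12) = 5860647088/6103515625.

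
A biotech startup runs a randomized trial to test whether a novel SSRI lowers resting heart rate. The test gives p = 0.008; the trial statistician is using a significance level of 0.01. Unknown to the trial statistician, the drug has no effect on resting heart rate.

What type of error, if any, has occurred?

The conventional null hypothesis is that the drug has no effect on resting heart rate.
Since p = 0.008 < α = 0.01, H₀ is rejected.
H₀ is true (actually the drug has no effect on resting heart rate).
Rejecting a true H₀ is a Type I error.

Type I error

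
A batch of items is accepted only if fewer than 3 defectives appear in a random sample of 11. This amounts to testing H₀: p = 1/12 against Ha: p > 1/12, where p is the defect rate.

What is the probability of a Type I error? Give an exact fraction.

The significance level is the probability, assuming p = 1/12, of seeing 3 or more defectives in 11 draws.
Via the complement, α = 1 − Σ_{j=0}^{2} C(11,j)(1/12)^j(11/12)^{11-j} = 1581403943/27518828544.

1581403943/27518828544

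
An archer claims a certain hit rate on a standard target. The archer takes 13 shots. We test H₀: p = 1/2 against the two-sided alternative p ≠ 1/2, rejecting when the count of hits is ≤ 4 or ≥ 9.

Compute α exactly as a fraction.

1093/4096

α = P(K ≤ 4 or K ≥ 9 | p = 1/2), K ~ Binomial(13, 1/2).
The two tails are symmetric, so α = 2·(1 + 13 + 78 + 286 + 715)/2^13 = 2186/8192 = 1093/4096.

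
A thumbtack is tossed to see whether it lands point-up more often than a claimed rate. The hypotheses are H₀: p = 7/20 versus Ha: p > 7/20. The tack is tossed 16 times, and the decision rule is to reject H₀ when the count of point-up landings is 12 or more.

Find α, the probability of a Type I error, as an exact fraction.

The Type I error probability is α = P(Y ≥ 12) computed under H₀, where Y ~ Binomial(16, 7/20).
Summing C(16,j)(7/20)^j(13/20)^{16−j} for j = 12,…,16 gives 34138552149875229/26214400000000000000.

34138552149875229/26214400000000000000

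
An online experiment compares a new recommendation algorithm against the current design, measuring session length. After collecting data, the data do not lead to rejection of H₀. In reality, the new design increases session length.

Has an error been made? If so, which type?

Type II error

The conventional null hypothesis here is that the new design has no effect on session length.
H₀ was not rejected, but H₀ is actually false.
Failing to reject a false null hypothesis is a Type II error (false negative).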